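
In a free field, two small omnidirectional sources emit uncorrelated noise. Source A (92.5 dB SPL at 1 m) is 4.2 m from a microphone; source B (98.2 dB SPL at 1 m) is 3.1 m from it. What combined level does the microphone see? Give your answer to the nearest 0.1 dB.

At the listener: L_A = 92.5 − 20·log₁₀(4.2) = 80.04 dB; L_B = 98.2 − 20·log₁₀(3.1) = 88.37 dB.
Combined: 10·log₁₀(10^(80.04/10)+10^(88.37/10)) = 89.0 dB SPL.

89.0 dB SPL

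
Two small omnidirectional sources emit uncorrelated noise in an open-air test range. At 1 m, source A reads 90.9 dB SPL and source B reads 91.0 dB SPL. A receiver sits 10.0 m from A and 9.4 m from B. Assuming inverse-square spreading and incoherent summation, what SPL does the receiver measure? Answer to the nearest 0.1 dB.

At the listener: L_A = 90.9 − 20·log₁₀(10.0) = 70.90 dB; L_B = 91.0 − 20·log₁₀(9.4) = 71.54 dB.
Combined: 10·log₁₀(10^(70.90/10)+10^(71.54/10)) = 74.2 dB SPL.

74.2 dB SPL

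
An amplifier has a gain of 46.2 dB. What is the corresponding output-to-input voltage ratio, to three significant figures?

Voltage ratio = 10^(dB/20).
10^(46.2/20) = 10^(2.310) = 204.

204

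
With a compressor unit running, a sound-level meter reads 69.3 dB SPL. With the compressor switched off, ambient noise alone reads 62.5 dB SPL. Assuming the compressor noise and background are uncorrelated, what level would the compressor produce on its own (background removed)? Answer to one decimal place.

Remove the background by subtracting linear intensities:
L_src = 10·log₁₀(10^(69.3/10) − 10^(62.5/10)) = 10·log₁₀(6733000) = 68.3 dB SPL.

68.3 dB SPL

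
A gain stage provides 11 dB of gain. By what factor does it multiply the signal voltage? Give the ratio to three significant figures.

Voltage ratio = 10^(dB/20).
10^(11/20) = 10^(0.5500) = 3.55.

3.55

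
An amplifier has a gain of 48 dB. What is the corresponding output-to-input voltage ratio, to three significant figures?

251

Voltage ratio = 10^(dB/20).
10^(48/20) = 10^(2.400) = 251.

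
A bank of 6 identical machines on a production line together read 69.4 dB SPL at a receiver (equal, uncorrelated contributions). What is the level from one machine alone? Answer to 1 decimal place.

61.6 dB SPL

6 equal incoherent sources add 10·log₁₀(6) = 7.78 dB over one source.
L_one = 69.4 − 7.78 = 61.6 dB SPL.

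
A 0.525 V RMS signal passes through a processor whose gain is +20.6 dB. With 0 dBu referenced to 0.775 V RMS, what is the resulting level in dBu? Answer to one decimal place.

+17.2 dBu

Input level: 20·log₁₀(0.525/0.775) = -3.38 dBu.
Output: -3.38 + 20.6 = +17.2 dBu.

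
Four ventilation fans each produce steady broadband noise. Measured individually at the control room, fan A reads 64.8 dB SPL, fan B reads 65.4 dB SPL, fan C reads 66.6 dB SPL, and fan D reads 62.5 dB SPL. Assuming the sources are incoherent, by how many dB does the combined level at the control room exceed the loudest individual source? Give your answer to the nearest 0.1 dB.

Add the sources as powers (linear), then convert back to dB:
L_total = 10·log₁₀(10^(64.8/10) + 10^(65.4/10) + 10^(66.6/10) + 10^(62.5/10)) = 71.08 dB SPL.
Excess over the loudest (66.6 dB): 71.08 − 66.6 = 4.5 dB.

4.5 dB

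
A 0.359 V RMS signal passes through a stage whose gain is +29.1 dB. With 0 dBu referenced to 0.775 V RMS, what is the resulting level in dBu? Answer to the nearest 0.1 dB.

+22.4 dBu

Input level: 20·log₁₀(0.359/0.775) = -6.68 dBu.
Output: -6.68 + 29.1 = +22.4 dBu.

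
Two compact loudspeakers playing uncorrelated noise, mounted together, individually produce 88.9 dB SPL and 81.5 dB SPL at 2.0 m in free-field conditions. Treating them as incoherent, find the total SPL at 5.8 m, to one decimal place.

Combined at 2.0 m: 10·log₁₀(10^(88.9/10)+10^(81.5/10)) = 89.63 dB SPL.
Then apply −20·log₁₀(5.8/2.0) = -9.25 dB → 80.4 dB SPL.

80.4 dB SPL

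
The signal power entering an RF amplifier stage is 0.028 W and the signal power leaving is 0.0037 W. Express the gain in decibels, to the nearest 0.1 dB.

For a power ratio, dB = 10·log₁₀(P₂/P₁).
10·log₁₀(0.0037/0.028) = 10·log₁₀(0.1321) = -8.8 dB.

-8.8 dB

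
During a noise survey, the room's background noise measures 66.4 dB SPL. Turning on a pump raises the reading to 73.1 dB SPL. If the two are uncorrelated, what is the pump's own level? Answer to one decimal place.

72.1 dB SPL

Background correction is a power subtraction:
L_src = 10·log₁₀(10^(73.1/10) − 10^(66.4/10)) = 10·log₁₀(16050000) = 72.1 dB SPL.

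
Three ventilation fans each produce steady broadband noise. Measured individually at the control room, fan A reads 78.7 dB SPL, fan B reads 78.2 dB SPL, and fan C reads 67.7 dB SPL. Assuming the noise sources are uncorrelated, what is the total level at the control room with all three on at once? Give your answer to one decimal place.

Uncorrelated sources add in intensity (power), not in dB.
L_total = 10·log₁₀(10^(78.7/10) + 10^(78.2/10) + 10^(67.7/10)) = 10·log₁₀(146100000) = 81.6 dB SPL.

81.6 dB SPL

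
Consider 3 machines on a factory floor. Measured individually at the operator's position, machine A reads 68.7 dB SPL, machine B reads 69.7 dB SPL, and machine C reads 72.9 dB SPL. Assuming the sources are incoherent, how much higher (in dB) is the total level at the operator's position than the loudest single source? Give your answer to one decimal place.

2.7 dB

Add the sources as powers (linear), then convert back to dB:
L_total = 10·log₁₀(10^(68.7/10) + 10^(69.7/10) + 10^(72.9/10)) = 75.59 dB SPL.
Excess over the loudest (72.9 dB): 75.59 − 72.9 = 2.7 dB.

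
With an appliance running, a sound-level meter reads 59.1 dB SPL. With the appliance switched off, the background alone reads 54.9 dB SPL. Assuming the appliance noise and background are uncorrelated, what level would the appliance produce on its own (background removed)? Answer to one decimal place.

Remove the background by subtracting linear intensities:
L_src = 10·log₁₀(10^(59.1/10) − 10^(54.9/10)) = 10·log₁₀(503800) = 57.0 dB SPL.

57.0 dB SPL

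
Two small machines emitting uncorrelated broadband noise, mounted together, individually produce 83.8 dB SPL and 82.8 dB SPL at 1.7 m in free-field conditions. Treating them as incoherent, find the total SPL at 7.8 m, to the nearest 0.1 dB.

73.1 dB SPL

Combined at 1.7 m: 10·log₁₀(10^(83.8/10)+10^(82.8/10)) = 86.34 dB SPL.
Then apply −20·log₁₀(7.8/1.7) = -13.23 dB → 73.1 dB SPL.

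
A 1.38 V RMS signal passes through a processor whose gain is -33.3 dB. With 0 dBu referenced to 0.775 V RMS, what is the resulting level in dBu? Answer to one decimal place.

-28.3 dBu

Input level: 20·log₁₀(1.38/0.775) = 5.01 dBu.
Output: 5.01 − 33.3 = -28.3 dBu.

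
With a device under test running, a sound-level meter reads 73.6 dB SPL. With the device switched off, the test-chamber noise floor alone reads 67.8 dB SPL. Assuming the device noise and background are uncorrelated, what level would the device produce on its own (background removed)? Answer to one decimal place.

Remove the background by subtracting linear intensities:
L_src = 10·log₁₀(10^(73.6/10) − 10^(67.8/10)) = 10·log₁₀(16880000) = 72.3 dB SPL.

72.3 dB SPL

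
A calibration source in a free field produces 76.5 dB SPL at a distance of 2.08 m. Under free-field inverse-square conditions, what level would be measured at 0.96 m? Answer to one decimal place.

83.2 dB SPL

Free-field point source: level drops by 20·log₁₀ of the distance ratio.
ΔL = −20·log₁₀(0.96/2.08) = 6.72 dB, so L₂ = 76.5 + (6.72) = 83.2 dB SPL.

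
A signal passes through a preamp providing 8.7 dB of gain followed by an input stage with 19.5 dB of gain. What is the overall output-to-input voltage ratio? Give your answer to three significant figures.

25.7

Net gain = 8.7 + 19.5 = 28.2 dB.
Voltage ratio = 10^(28.2/20) = 25.7.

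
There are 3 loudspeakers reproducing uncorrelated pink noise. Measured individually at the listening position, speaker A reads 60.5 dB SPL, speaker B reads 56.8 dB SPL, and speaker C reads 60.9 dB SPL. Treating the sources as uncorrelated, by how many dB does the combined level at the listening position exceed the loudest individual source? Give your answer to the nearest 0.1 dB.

3.6 dB

Add the sources as powers (linear), then convert back to dB:
L_total = 10·log₁₀(10^(60.5/10) + 10^(56.8/10) + 10^(60.9/10)) = 64.52 dB SPL.
Excess over the loudest (60.9 dB): 64.52 − 60.9 = 3.6 dB.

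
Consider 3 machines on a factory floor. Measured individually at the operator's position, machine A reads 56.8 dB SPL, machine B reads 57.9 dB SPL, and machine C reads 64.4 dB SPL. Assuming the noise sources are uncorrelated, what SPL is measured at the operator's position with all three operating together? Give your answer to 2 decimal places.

65.85 dB SPL

Add the sources as powers (linear), then convert back to dB:
L_total = 10·log₁₀(10^(56.8/10) + 10^(57.9/10) + 10^(64.4/10)) = 10·log₁₀(3849000) = 65.85 dB SPL.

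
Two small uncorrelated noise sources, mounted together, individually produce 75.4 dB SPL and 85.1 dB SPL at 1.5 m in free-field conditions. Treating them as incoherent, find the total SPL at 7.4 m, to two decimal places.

Combined at 1.5 m: 10·log₁₀(10^(75.4/10)+10^(85.1/10)) = 85.542 dB SPL.
Then apply −20·log₁₀(7.4/1.5) = -13.863 dB → 71.68 dB SPL.

71.68 dB SPL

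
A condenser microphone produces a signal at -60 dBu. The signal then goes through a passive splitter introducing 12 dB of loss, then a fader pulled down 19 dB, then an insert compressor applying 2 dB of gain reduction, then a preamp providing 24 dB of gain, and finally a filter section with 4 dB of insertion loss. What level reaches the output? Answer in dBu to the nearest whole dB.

-73 dBu

In dB, series stages simply add:
-60 − 12 − 19 − 2 + 24 − 4 = -73 dBu.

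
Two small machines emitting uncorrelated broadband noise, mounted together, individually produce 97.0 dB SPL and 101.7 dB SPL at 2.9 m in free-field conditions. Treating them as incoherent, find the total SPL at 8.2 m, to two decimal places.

93.94 dB SPL

Combined at 2.9 m: 10·log₁₀(10^(97.0/10)+10^(101.7/10)) = 102.967 dB SPL.
Then apply −20·log₁₀(8.2/2.9) = -9.028 dB → 93.94 dB SPL.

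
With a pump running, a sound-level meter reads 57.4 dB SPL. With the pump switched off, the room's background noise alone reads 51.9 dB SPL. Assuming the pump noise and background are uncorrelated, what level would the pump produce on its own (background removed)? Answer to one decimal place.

Background correction is a power subtraction:
L_src = 10·log₁₀(10^(57.4/10) − 10^(51.9/10)) = 10·log₁₀(394700) = 56.0 dB SPL.

56.0 dB SPL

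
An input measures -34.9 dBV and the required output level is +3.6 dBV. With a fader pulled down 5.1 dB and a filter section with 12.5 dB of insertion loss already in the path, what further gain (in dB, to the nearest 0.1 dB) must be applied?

56.1 dB

The required make-up gain is the shortfall in the dB sum.
G = +3.6 − (-34.9) + 5.1 + 12.5 = 56.1 dB.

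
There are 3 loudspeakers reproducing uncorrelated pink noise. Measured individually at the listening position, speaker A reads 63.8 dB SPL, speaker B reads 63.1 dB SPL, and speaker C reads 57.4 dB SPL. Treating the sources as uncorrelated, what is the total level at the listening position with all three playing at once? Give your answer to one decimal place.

Add the sources as powers (linear), then convert back to dB:
L_total = 10·log₁₀(10^(63.8/10) + 10^(63.1/10) + 10^(57.4/10)) = 10·log₁₀(4990000) = 67.0 dB SPL.

67.0 dB SPL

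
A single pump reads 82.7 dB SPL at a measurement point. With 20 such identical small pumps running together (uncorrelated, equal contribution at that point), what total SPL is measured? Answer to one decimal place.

95.7 dB SPL

20 equal incoherent sources raise the level by 10·log₁₀(20) = 13.01 dB.
L_total = 82.7 + 13.01 = 95.7 dB SPL.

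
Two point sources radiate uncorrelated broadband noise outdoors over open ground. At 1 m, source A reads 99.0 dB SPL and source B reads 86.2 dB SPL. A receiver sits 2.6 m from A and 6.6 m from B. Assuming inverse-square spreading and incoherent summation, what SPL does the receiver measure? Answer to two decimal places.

At the listener: L_A = 99.0 − 20·log₁₀(2.6) = 90.701 dB; L_B = 86.2 − 20·log₁₀(6.6) = 69.809 dB.
Combined: 10·log₁₀(10^(90.701/10)+10^(69.809/10)) = 90.74 dB SPL.

90.74 dB SPL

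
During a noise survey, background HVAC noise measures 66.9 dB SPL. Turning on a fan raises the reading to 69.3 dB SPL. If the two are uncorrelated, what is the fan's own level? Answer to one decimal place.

Background correction is a power subtraction:
L_src = 10·log₁₀(10^(69.3/10) − 10^(66.9/10)) = 10·log₁₀(3614000) = 65.6 dB SPL.

65.6 dB SPL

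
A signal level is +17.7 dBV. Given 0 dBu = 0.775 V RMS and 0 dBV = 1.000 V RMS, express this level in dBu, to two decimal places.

+19.91 dBu

The offset between the scales is 20·log₁₀(0.775/1.000) = −2.214 dB.
So dBu = +17.7 + 2.214 = +19.91 dBu.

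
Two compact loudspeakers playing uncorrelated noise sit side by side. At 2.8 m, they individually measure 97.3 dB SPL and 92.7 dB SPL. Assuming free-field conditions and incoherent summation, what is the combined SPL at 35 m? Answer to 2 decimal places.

76.65 dB SPL

Combined at 2.8 m: 10·log₁₀(10^(97.3/10)+10^(92.7/10)) = 98.593 dB SPL.
Then apply −20·log₁₀(35/2.8) = -21.938 dB → 76.65 dB SPL.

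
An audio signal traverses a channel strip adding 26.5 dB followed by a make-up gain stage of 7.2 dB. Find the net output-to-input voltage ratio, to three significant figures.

48.4

Net gain = 26.5 + 7.2 = 33.7 dB.
Voltage ratio = 10^(33.7/20) = 48.4.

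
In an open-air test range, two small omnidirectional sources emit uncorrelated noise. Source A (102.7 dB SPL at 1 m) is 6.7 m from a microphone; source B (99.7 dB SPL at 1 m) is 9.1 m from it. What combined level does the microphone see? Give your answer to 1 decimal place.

At the listener: L_A = 102.7 − 20·log₁₀(6.7) = 86.18 dB; L_B = 99.7 − 20·log₁₀(9.1) = 80.52 dB.
Combined: 10·log₁₀(10^(86.18/10)+10^(80.52/10)) = 87.2 dB SPL.

87.2 dB SPL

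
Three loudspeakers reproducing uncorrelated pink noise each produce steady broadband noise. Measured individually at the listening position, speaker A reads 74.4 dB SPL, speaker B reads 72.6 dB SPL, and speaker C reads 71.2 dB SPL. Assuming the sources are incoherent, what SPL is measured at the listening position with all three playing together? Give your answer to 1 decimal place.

77.7 dB SPL

Uncorrelated sources add in intensity (power), not in dB.
L_total = 10·log₁₀(10^(74.4/10) + 10^(72.6/10) + 10^(71.2/10)) = 10·log₁₀(58920000) = 77.7 dB SPL.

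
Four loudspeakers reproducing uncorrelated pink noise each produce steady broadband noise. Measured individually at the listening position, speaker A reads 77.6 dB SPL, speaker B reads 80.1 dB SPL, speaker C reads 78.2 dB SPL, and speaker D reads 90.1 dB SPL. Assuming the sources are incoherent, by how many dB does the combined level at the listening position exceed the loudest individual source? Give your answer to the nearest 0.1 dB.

0.9 dB

Uncorrelated sources add in intensity (power), not in dB.
L_total = 10·log₁₀(10^(77.6/10) + 10^(80.1/10) + 10^(78.2/10) + 10^(90.1/10)) = 90.97 dB SPL.
Excess over the loudest (90.1 dB): 90.97 − 90.1 = 0.9 dB.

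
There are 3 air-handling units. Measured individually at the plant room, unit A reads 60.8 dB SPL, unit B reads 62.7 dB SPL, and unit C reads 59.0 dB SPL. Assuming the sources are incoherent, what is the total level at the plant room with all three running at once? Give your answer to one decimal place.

Uncorrelated sources add in intensity (power), not in dB.
L_total = 10·log₁₀(10^(60.8/10) + 10^(62.7/10) + 10^(59.0/10)) = 10·log₁₀(3859000) = 65.9 dB SPL.

65.9 dB SPL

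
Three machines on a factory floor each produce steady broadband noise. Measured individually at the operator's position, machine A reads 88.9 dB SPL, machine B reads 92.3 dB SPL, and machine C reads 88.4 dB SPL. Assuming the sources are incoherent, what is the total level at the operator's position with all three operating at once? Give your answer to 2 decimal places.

95.01 dB SPL

Add the sources as powers (linear), then convert back to dB:
L_total = 10·log₁₀(10^(88.9/10) + 10^(92.3/10) + 10^(88.4/10)) = 10·log₁₀(3166000000) = 95.01 dB SPL.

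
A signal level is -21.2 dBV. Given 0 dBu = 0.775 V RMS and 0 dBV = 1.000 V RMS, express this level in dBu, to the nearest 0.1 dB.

-19.0 dBu

The offset between the scales is 20·log₁₀(0.775/1.000) = −2.214 dB.
So dBu = -21.2 + 2.214 = -19.0 dBu.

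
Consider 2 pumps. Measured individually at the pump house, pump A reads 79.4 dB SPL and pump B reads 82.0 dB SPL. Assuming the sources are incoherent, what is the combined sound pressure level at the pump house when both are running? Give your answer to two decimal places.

Uncorrelated sources add in intensity (power), not in dB.
L_total = 10·log₁₀(10^(79.4/10) + 10^(82.0/10)) = 10·log₁₀(245600000) = 83.90 dB SPL.

83.90 dB SPL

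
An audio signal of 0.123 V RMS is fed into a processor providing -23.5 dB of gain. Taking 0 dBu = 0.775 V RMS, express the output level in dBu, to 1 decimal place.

Input level: 20·log₁₀(0.123/0.775) = -15.99 dBu.
Output: -15.99 − 23.5 = -39.5 dBu.

-39.5 dBu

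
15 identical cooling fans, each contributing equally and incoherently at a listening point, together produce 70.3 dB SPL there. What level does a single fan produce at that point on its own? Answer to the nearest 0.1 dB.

58.5 dB SPL

15 equal incoherent sources add 10·log₁₀(15) = 11.76 dB over one source.
L_one = 70.3 − 11.76 = 58.5 dB SPL.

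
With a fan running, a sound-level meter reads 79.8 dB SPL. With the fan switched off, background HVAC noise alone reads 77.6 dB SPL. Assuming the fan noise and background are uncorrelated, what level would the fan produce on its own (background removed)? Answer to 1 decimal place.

75.8 dB SPL

Subtract intensities: L_src = 10·log₁₀(10^(L_total/10) − 10^(L_bg/10)).
L_src = 10·log₁₀(10^(79.8/10) − 10^(77.6/10)) = 10·log₁₀(37960000) = 75.8 dB SPL.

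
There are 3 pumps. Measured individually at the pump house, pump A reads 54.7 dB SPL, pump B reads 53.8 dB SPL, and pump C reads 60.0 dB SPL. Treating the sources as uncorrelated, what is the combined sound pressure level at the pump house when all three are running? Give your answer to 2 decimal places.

61.86 dB SPL

Uncorrelated sources add in intensity (power), not in dB.
L_total = 10·log₁₀(10^(54.7/10) + 10^(53.8/10) + 10^(60.0/10)) = 10·log₁₀(1535000) = 61.86 dB SPL.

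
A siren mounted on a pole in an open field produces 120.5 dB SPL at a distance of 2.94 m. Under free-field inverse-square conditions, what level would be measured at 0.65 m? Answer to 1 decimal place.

Free-field point source: level drops by 20·log₁₀ of the distance ratio.
ΔL = −20·log₁₀(0.65/2.94) = 13.11 dB, so L₂ = 120.5 + (13.11) = 133.6 dB SPL.

133.6 dB SPL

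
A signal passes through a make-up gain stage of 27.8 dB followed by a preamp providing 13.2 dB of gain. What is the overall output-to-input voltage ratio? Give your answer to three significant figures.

Net gain = 27.8 + 13.2 = 41.0 dB.
Voltage ratio = 10^(41.0/20) = 112.

112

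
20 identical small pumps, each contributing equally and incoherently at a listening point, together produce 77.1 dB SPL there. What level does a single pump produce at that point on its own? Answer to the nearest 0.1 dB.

64.1 dB SPL

20 equal incoherent sources add 10·log₁₀(20) = 13.01 dB over one source.
L_one = 77.1 − 13.01 = 64.1 dB SPL.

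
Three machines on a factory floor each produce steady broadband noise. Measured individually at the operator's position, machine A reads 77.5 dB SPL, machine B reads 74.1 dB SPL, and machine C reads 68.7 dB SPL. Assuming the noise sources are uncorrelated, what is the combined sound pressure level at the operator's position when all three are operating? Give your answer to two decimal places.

79.51 dB SPL

Add the sources as powers (linear), then convert back to dB:
L_total = 10·log₁₀(10^(77.5/10) + 10^(74.1/10) + 10^(68.7/10)) = 10·log₁₀(89350000) = 79.51 dB SPL.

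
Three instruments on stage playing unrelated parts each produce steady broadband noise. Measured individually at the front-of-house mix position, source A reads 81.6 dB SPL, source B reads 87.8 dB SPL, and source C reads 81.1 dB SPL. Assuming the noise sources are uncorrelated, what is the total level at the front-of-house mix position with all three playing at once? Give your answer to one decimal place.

Uncorrelated sources add in intensity (power), not in dB.
L_total = 10·log₁₀(10^(81.6/10) + 10^(87.8/10) + 10^(81.1/10)) = 10·log₁₀(875900000) = 89.4 dB SPL.

89.4 dB SPL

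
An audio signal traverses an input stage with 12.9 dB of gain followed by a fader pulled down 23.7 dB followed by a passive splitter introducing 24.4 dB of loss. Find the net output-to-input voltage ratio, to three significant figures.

Net gain = 12.9 + (−23.7) + (−24.4) = -35.2 dB.
Voltage ratio = 10^(-35.2/20) = 0.0174.

0.0174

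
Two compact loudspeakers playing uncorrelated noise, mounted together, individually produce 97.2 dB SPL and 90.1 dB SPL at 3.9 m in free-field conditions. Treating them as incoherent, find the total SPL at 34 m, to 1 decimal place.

79.2 dB SPL

Combined at 3.9 m: 10·log₁₀(10^(97.2/10)+10^(90.1/10)) = 97.97 dB SPL.
Then apply −20·log₁₀(34/3.9) = -18.81 dB → 79.2 dB SPL.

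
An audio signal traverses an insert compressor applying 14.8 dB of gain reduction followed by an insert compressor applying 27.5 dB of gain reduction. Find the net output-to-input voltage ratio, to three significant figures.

0.00767

Net gain = (−14.8) + (−27.5) = -42.3 dB.
Voltage ratio = 10^(-42.3/20) = 0.00767.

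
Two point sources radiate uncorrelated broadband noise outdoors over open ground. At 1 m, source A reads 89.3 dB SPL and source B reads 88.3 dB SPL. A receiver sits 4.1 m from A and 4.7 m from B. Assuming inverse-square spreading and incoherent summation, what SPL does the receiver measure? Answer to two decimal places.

At the listener: L_A = 89.3 − 20·log₁₀(4.1) = 77.044 dB; L_B = 88.3 − 20·log₁₀(4.7) = 74.858 dB.
Combined: 10·log₁₀(10^(77.044/10)+10^(74.858/10)) = 79.10 dB SPL.

79.10 dB SPL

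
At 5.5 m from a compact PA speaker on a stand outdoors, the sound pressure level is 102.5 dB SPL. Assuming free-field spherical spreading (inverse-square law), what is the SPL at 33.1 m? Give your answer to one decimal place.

86.9 dB SPL

For a point source in a free field, ΔL = −20·log₁₀(d₂/d₁).
ΔL = −20·log₁₀(33.1/5.5) = -15.59 dB, so L₂ = 102.5 + (-15.59) = 86.9 dB SPL.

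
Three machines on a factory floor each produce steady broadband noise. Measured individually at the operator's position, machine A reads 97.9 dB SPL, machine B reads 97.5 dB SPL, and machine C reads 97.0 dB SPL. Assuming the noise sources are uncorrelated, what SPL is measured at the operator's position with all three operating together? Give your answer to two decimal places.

102.25 dB SPL

Add the sources as powers (linear), then convert back to dB:
L_total = 10·log₁₀(10^(97.9/10) + 10^(97.5/10) + 10^(97.0/10)) = 10·log₁₀(16801000000) = 102.25 dB SPL.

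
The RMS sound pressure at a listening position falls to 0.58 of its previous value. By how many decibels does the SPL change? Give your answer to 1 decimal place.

Sound pressure is an amplitude quantity: ΔL = 20·log₁₀(p₂/p₁).
20·log₁₀(0.58) = -4.7 dB.

-4.7 dB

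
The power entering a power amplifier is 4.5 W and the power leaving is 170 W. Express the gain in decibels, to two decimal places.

15.77 dB

Power is a power quantity, so gain = 10·log₁₀(P_out/P_in).
10·log₁₀(170/4.5) = 10·log₁₀(37.78) = 15.77 dB.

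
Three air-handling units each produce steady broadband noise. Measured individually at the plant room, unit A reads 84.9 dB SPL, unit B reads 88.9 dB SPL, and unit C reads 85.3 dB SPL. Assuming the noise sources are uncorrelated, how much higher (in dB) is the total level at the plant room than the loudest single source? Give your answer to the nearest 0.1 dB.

Incoherent sources sum as intensities:
L_total = 10·log₁₀(10^(84.9/10) + 10^(88.9/10) + 10^(85.3/10)) = 91.54 dB SPL.
Excess over the loudest (88.9 dB): 91.54 − 88.9 = 2.6 dB.

2.6 dB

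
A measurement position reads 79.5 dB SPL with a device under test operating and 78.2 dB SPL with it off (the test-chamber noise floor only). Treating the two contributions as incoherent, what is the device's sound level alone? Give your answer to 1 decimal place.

73.6 dB SPL

Background correction is a power subtraction:
L_src = 10·log₁₀(10^(79.5/10) − 10^(78.2/10)) = 10·log₁₀(23060000) = 73.6 dB SPL.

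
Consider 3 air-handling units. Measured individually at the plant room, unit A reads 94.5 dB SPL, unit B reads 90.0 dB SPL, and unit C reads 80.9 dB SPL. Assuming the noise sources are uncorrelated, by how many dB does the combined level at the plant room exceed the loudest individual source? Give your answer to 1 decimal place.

1.5 dB

Uncorrelated sources add in intensity (power), not in dB.
L_total = 10·log₁₀(10^(94.5/10) + 10^(90.0/10) + 10^(80.9/10)) = 95.96 dB SPL.
Excess over the loudest (94.5 dB): 95.96 − 94.5 = 1.5 dB.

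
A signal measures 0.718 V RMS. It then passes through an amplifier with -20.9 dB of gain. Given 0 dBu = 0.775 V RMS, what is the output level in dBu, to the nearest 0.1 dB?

Input level: 20·log₁₀(0.718/0.775) = -0.66 dBu.
Output: -0.66 − 20.9 = -21.6 dBu.

-21.6 dBu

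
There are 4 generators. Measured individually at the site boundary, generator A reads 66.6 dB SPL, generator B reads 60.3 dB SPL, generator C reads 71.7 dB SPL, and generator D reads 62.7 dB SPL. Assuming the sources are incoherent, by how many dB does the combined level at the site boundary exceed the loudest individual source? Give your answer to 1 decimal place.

Incoherent sources sum as intensities:
L_total = 10·log₁₀(10^(66.6/10) + 10^(60.3/10) + 10^(71.7/10) + 10^(62.7/10)) = 73.48 dB SPL.
Excess over the loudest (71.7 dB): 73.48 − 71.7 = 1.8 dB.

1.8 dB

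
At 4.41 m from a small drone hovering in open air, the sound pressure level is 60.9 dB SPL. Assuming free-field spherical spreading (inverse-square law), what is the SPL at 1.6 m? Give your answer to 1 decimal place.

Free-field point source: level drops by 20·log₁₀ of the distance ratio.
ΔL = −20·log₁₀(1.6/4.41) = 8.81 dB, so L₂ = 60.9 + (8.81) = 69.7 dB SPL.

69.7 dB SPL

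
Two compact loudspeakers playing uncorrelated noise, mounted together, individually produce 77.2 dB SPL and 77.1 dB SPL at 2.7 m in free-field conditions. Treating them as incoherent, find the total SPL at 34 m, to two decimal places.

58.16 dB SPL

Combined at 2.7 m: 10·log₁₀(10^(77.2/10)+10^(77.1/10)) = 80.161 dB SPL.
Then apply −20·log₁₀(34/2.7) = -22.002 dB → 58.16 dB SPL.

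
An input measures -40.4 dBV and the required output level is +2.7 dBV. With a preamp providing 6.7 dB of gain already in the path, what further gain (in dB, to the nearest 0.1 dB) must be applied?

36.4 dB

The required make-up gain is the shortfall in the dB sum.
G = +2.7 − (-40.4) − 6.7 = 36.4 dB.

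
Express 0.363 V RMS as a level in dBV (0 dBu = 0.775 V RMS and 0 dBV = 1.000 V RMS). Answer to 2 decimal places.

dBV = 20·log₁₀(V / 1.000 V).
20·log₁₀(0.363/1.000) = -8.80 dBV.

-8.80 dBV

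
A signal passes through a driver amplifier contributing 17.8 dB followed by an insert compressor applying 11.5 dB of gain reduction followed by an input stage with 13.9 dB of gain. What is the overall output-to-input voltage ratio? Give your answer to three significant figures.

10.2

Net gain = 17.8 + (−11.5) + 13.9 = 20.2 dB.
Voltage ratio = 10^(20.2/20) = 10.2.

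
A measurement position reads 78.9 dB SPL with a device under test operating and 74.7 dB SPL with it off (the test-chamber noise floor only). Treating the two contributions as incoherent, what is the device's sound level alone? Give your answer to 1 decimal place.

76.8 dB SPL

Remove the background by subtracting linear intensities:
L_src = 10·log₁₀(10^(78.9/10) − 10^(74.7/10)) = 10·log₁₀(48110000) = 76.8 dB SPL.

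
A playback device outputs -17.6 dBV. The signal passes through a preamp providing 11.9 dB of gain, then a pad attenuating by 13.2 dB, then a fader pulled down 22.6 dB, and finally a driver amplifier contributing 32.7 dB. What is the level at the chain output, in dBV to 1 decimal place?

-8.8 dBV

In dB, series stages simply add:
-17.6 + 11.9 − 13.2 − 22.6 + 32.7 = -8.8 dBV.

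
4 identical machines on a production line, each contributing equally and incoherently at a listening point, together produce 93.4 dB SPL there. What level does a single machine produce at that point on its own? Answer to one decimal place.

4 equal incoherent sources add 10·log₁₀(4) = 6.02 dB over one source.
L_one = 93.4 − 6.02 = 87.4 dB SPL.

87.4 dB SPL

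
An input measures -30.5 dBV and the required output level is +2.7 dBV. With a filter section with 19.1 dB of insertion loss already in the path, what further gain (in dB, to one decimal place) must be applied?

The required make-up gain is the shortfall in the dB sum.
G = +2.7 − (-30.5) + 19.1 = 52.3 dB.

52.3 dB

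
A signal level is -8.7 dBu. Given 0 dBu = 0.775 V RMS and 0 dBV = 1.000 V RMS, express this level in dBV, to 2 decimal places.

-10.91 dBV

The offset between the scales is 20·log₁₀(0.775/1.000) = −2.214 dB.
So dBV = -8.7 − 2.214 = -10.91 dBV.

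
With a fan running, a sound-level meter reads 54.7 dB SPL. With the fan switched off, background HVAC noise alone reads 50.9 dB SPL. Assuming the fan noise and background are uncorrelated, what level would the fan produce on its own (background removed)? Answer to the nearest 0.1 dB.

52.4 dB SPL

Remove the background by subtracting linear intensities:
L_src = 10·log₁₀(10^(54.7/10) − 10^(50.9/10)) = 10·log₁₀(172100) = 52.4 dB SPL.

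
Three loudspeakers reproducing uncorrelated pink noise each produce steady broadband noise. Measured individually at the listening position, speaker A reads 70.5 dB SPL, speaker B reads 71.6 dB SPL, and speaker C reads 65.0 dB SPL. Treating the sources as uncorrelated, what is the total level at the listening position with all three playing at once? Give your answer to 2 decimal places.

Uncorrelated sources add in intensity (power), not in dB.
L_total = 10·log₁₀(10^(70.5/10) + 10^(71.6/10) + 10^(65.0/10)) = 10·log₁₀(28840000) = 74.60 dB SPL.

74.60 dB SPL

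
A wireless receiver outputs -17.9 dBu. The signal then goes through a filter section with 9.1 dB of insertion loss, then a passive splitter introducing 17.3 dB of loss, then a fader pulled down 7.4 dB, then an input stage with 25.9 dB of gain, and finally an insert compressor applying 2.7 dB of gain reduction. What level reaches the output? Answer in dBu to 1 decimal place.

Cascaded gains and losses add directly in dB.
-17.9 − 9.1 − 17.3 − 7.4 + 25.9 − 2.7 = -28.5 dBu.

-28.5 dBu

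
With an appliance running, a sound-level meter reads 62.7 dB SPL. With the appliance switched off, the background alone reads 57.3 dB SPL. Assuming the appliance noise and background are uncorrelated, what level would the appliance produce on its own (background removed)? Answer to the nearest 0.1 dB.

61.2 dB SPL

Background correction is a power subtraction:
L_src = 10·log₁₀(10^(62.7/10) − 10^(57.3/10)) = 10·log₁₀(1325000) = 61.2 dB SPL.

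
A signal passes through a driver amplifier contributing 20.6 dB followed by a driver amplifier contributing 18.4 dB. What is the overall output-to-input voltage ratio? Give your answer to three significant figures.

Net gain = 20.6 + 18.4 = 39.0 dB.
Voltage ratio = 10^(39.0/20) = 89.1.

89.1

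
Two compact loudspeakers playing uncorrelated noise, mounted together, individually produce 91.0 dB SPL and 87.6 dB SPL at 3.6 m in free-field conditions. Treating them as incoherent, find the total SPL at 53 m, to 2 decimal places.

69.28 dB SPL

Combined at 3.6 m: 10·log₁₀(10^(91.0/10)+10^(87.6/10)) = 92.635 dB SPL.
Then apply −20·log₁₀(53/3.6) = -23.359 dB → 69.28 dB SPL.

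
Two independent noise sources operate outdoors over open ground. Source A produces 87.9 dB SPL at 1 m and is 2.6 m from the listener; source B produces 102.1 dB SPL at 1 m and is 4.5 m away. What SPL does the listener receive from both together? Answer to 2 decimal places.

At the listener: L_A = 87.9 − 20·log₁₀(2.6) = 79.601 dB; L_B = 102.1 − 20·log₁₀(4.5) = 89.036 dB.
Combined: 10·log₁₀(10^(79.601/10)+10^(89.036/10)) = 89.50 dB SPL.

89.50 dB SPL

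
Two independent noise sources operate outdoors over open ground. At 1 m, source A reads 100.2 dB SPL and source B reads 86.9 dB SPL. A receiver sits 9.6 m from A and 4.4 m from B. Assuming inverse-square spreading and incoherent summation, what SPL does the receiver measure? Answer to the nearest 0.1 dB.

At the listener: L_A = 100.2 − 20·log₁₀(9.6) = 80.55 dB; L_B = 86.9 − 20·log₁₀(4.4) = 74.03 dB.
Combined: 10·log₁₀(10^(80.55/10)+10^(74.03/10)) = 81.4 dB SPL.

81.4 dB SPL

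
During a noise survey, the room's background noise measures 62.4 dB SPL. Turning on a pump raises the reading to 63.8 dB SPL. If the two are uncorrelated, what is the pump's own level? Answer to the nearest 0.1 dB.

Remove the background by subtracting linear intensities:
L_src = 10·log₁₀(10^(63.8/10) − 10^(62.4/10)) = 10·log₁₀(661000) = 58.2 dB SPL.

58.2 dB SPL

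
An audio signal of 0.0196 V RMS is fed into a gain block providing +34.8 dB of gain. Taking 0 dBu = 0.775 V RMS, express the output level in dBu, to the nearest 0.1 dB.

Input level: 20·log₁₀(0.0196/0.775) = -31.94 dBu.
Output: -31.94 + 34.8 = +2.9 dBu.

+2.9 dBu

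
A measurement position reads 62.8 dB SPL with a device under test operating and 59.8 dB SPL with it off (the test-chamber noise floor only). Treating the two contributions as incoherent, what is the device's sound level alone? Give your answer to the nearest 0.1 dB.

59.8 dB SPL

Remove the background by subtracting linear intensities:
L_src = 10·log₁₀(10^(62.8/10) − 10^(59.8/10)) = 10·log₁₀(950500) = 59.8 dB SPL.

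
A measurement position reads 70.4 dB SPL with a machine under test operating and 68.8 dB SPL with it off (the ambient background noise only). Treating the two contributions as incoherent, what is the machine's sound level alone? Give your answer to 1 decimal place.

65.3 dB SPL

Background correction is a power subtraction:
L_src = 10·log₁₀(10^(70.4/10) − 10^(68.8/10)) = 10·log₁₀(3379000) = 65.3 dB SPL.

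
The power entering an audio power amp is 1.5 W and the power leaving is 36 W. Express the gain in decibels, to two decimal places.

13.80 dB

Power is a power quantity, so gain = 10·log₁₀(P_out/P_in).
10·log₁₀(36/1.5) = 10·log₁₀(24.00) = 13.80 dB.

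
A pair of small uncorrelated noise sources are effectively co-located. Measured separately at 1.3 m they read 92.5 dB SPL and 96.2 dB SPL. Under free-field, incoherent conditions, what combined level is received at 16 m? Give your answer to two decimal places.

75.94 dB SPL

Combined at 1.3 m: 10·log₁₀(10^(92.5/10)+10^(96.2/10)) = 97.743 dB SPL.
Then apply −20·log₁₀(16/1.3) = -21.804 dB → 75.94 dB SPL.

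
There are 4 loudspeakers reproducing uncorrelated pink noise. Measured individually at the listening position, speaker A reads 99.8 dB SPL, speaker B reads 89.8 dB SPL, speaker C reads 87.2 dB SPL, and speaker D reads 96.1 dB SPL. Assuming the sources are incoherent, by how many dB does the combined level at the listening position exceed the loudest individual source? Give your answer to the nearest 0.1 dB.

2.0 dB

Incoherent sources sum as intensities:
L_total = 10·log₁₀(10^(99.8/10) + 10^(89.8/10) + 10^(87.2/10) + 10^(96.1/10)) = 101.79 dB SPL.
Excess over the loudest (99.8 dB): 101.79 − 99.8 = 2.0 dB.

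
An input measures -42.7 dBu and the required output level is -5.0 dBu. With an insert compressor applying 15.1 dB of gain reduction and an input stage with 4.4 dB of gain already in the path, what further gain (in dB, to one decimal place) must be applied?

The required make-up gain is the shortfall in the dB sum.
G = -5.0 − (-42.7) + 15.1 − 4.4 = 48.4 dB.

48.4 dB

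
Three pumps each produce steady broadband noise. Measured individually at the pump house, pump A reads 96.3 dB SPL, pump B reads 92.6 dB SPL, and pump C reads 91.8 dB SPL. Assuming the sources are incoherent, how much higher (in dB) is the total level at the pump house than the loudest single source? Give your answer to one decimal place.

2.5 dB

Incoherent sources sum as intensities:
L_total = 10·log₁₀(10^(96.3/10) + 10^(92.6/10) + 10^(91.8/10)) = 98.81 dB SPL.
Excess over the loudest (96.3 dB): 98.81 − 96.3 = 2.5 dB.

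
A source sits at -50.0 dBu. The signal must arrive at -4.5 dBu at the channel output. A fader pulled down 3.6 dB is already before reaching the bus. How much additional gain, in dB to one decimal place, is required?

The required make-up gain is the shortfall in the dB sum.
G = -4.5 − (-50.0) + 3.6 = 49.1 dB.

49.1 dB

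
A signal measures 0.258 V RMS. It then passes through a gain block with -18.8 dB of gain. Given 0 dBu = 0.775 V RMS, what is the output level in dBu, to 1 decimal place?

-28.4 dBu

Input level: 20·log₁₀(0.258/0.775) = -9.55 dBu.
Output: -9.55 − 18.8 = -28.4 dBu.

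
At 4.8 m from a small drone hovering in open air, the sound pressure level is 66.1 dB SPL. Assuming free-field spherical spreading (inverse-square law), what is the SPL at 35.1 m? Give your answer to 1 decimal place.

48.8 dB SPL

Inverse-square spreading gives ΔL = −20·log₁₀(d₂/d₁).
ΔL = −20·log₁₀(35.1/4.8) = -17.28 dB, so L₂ = 66.1 + (-17.28) = 48.8 dB SPL.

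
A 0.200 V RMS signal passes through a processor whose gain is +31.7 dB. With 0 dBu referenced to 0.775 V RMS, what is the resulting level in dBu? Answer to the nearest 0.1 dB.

+19.9 dBu

Input level: 20·log₁₀(0.200/0.775) = -11.77 dBu.
Output: -11.77 + 31.7 = +19.9 dBu.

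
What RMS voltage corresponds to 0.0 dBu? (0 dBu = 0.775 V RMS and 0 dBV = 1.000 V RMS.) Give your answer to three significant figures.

0.775 V

V = 0.775 V × 10^(0.0/20).
= 0.775 × 1.000 = 0.775 V.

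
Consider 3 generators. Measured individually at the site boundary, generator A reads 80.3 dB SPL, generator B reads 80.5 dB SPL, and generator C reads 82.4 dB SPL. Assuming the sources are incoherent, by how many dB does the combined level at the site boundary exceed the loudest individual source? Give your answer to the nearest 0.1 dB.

Add the sources as powers (linear), then convert back to dB:
L_total = 10·log₁₀(10^(80.3/10) + 10^(80.5/10) + 10^(82.4/10)) = 85.95 dB SPL.
Excess over the loudest (82.4 dB): 85.95 − 82.4 = 3.5 dB.

3.5 dB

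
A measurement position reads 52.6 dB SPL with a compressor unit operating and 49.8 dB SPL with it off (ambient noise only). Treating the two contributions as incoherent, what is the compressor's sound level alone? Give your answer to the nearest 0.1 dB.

Subtract intensities: L_src = 10·log₁₀(10^(L_total/10) − 10^(L_bg/10)).
L_src = 10·log₁₀(10^(52.6/10) − 10^(49.8/10)) = 10·log₁₀(86470) = 49.4 dB SPL.

49.4 dB SPL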